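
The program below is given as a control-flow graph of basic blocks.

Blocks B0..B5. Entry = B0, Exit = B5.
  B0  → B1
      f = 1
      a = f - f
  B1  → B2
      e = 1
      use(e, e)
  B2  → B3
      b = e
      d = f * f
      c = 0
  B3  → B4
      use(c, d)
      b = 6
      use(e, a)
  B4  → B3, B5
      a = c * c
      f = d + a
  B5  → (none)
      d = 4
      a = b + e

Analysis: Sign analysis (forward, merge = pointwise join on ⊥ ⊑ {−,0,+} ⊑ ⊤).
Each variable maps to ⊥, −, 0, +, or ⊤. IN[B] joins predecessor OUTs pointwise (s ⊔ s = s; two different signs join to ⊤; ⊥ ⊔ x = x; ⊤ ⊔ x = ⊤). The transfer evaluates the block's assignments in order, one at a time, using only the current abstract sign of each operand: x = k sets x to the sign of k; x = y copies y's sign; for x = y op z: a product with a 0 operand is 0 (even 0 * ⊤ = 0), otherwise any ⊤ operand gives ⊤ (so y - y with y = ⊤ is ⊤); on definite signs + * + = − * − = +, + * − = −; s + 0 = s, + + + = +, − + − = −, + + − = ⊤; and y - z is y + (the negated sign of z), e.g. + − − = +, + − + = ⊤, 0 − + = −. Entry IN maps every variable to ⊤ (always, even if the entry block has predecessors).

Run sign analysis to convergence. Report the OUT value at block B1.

Converged values:
  B0:  IN=(all ⊤)  OUT={f:+; rest ⊤}
  B1:  IN={f:+; rest ⊤}  OUT={e:+, f:+; rest ⊤}
  B2:  IN={e:+, f:+; rest ⊤}  OUT={b:+, c:0, d:+, e:+, f:+; rest ⊤}
  B3:  IN={b:+, c:0, d:+, e:+, f:+; rest ⊤}  OUT={b:+, c:0, d:+, e:+, f:+; rest ⊤}
  B4:  IN={b:+, c:0, d:+, e:+, f:+; rest ⊤}  OUT={a:0, b:+, c:0, d:+, e:+, f:+; rest ⊤}
  B5:  IN={a:0, b:+, c:0, d:+, e:+, f:+; rest ⊤}  OUT={a:+, b:+, c:0, d:+, e:+, f:+; rest ⊤}

Merge at B1: IN[B1] = OUT[B0] = {a: ⊤, b: ⊤, c: ⊤, d: ⊤, e: ⊤, f: +}
Applying B1's transfer function to that IN value gives OUT[B1] (row B1 above).

Answer: {a: ⊤, b: ⊤, c: ⊤, d: ⊤, e: +, f: +}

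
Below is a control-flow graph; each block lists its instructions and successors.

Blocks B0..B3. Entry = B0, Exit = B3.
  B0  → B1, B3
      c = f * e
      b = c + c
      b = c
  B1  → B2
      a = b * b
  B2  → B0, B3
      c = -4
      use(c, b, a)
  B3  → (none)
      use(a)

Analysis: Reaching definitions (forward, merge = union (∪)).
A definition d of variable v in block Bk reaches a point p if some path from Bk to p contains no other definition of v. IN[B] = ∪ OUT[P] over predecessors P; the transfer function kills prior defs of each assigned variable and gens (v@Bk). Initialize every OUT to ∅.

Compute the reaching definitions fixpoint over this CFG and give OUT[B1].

Answer: {a@B1, b@B0, c@B0}

Working:
Converged values:
  B0: | IN={a@B1, b@B0, c@B2} | OUT={a@B1, b@B0, c@B0}
  B1: | IN={a@B1, b@B0, c@B0} | OUT={a@B1, b@B0, c@B0}
  B2: | IN={a@B1, b@B0, c@B0} | OUT={a@B1, b@B0, c@B2}
  B3: | IN={a@B1, b@B0, c@B0, c@B2} | OUT={a@B1, b@B0, c@B0, c@B2}

Merge at B1: IN[B1] = OUT[B0] = {a@B1, b@B0, c@B0}
Applying B1's transfer function to that IN value gives OUT[B1] (row B1 above).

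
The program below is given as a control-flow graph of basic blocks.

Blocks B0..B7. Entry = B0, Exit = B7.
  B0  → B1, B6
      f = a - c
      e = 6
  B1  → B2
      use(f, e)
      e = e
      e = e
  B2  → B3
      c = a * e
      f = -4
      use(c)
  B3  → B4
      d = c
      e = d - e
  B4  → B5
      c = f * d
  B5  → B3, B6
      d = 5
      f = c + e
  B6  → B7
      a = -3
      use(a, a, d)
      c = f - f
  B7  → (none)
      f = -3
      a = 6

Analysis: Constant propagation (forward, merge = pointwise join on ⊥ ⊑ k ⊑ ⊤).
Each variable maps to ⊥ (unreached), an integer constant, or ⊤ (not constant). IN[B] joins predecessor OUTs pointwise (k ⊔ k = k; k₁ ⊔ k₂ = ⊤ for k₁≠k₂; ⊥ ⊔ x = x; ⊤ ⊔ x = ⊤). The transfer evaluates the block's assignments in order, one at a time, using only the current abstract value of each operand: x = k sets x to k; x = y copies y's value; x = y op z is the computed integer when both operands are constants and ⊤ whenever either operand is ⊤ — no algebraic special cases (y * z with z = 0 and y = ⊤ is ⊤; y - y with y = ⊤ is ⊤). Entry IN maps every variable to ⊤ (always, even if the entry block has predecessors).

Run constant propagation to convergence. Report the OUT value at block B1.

Answer: {a: ⊤, b: ⊤, c: ⊤, d: ⊤, e: 6, f: ⊤}

Trace:
Per-block solution:
  B0: | IN=(all ⊤) | OUT={e:6; rest ⊤}
  B1: | IN={e:6; rest ⊤} | OUT={e:6; rest ⊤}
  B2: | IN={e:6; rest ⊤} | OUT={e:6, f:-4; rest ⊤}
  B3: | IN=(all ⊤) | OUT=(all ⊤)
  B4: | IN=(all ⊤) | OUT=(all ⊤)
  B5: | IN=(all ⊤) | OUT={d:5; rest ⊤}
  B6: | IN=(all ⊤) | OUT={a:-3; rest ⊤}
  B7: | IN={a:-3; rest ⊤} | OUT={a:6, f:-3; rest ⊤}

Merge at B1: IN[B1] = OUT[B0] = {a: ⊤, b: ⊤, c: ⊤, d: ⊤, e: 6, f: ⊤}
Applying B1's transfer function to that IN value gives OUT[B1] (row B1 above).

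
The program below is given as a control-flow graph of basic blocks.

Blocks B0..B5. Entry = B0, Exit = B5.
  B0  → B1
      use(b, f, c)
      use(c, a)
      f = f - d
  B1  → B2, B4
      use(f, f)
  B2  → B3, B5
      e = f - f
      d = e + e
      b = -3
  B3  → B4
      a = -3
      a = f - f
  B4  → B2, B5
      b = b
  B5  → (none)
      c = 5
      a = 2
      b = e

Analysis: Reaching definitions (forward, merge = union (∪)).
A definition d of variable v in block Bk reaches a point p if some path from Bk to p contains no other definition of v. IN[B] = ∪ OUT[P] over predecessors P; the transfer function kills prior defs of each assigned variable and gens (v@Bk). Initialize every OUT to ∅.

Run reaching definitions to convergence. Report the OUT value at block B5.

Answer: {a@B5, b@B5, c@B5, d@B2, e@B2, f@B0}

Working:
Converged values:
  B0: | IN={} | OUT={f@B0}
  B1: | IN={f@B0} | OUT={f@B0}
  B2: | IN={a@B3, b@B4, d@B2, e@B2, f@B0} | OUT={a@B3, b@B2, d@B2, e@B2, f@B0}
  B3: | IN={a@B3, b@B2, d@B2, e@B2, f@B0} | OUT={a@B3, b@B2, d@B2, e@B2, f@B0}
  B4: | IN={a@B3, b@B2, d@B2, e@B2, f@B0} | OUT={a@B3, b@B4, d@B2, e@B2, f@B0}
  B5: | IN={a@B3, b@B2, b@B4, d@B2, e@B2, f@B0} | OUT={a@B5, b@B5, c@B5, d@B2, e@B2, f@B0}

Merge at B5: IN[B5] = OUT[B2] ⊔ OUT[B4] = {a@B3, b@B2, b@B4, d@B2, e@B2, f@B0}
Applying B5's transfer function to that IN value gives OUT[B5] (row B5 above).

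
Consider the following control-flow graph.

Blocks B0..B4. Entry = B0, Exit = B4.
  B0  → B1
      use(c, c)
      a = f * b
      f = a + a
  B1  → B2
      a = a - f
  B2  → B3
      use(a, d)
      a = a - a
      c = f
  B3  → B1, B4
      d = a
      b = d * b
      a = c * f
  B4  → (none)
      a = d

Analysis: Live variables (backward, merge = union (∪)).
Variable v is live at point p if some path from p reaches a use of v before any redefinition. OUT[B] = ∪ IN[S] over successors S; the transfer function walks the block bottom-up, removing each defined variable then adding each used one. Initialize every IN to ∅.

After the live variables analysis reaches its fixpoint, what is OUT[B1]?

Converged values:
  B0: | IN={b, c, d, f} | OUT={a, b, d, f}
  B1: | IN={a, b, d, f} | OUT={a, b, d, f}
  B2: | IN={a, b, d, f} | OUT={a, b, c, f}
  B3: | IN={a, b, c, f} | OUT={a, b, d, f}
  B4: | IN={d} | OUT={}

Merge at B1: OUT[B1] = IN[B2] = {a, b, d, f}

Answer: {a, b, d, f}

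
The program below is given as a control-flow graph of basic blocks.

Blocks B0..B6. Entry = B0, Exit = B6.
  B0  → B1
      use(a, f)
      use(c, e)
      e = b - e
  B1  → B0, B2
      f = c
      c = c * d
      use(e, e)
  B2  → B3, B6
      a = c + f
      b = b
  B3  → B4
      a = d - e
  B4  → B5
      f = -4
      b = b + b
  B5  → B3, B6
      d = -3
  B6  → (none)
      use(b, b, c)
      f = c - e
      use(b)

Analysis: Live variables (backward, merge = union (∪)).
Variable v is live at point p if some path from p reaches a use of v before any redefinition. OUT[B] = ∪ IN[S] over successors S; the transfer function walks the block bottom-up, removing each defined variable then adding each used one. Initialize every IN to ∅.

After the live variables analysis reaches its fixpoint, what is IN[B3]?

Answer: {b, c, d, e}

Working:
Per-block solution:
  B0: | IN={a, b, c, d, e, f} | OUT={a, b, c, d, e}
  B1: | IN={a, b, c, d, e} | OUT={a, b, c, d, e, f}
  B2: | IN={b, c, d, e, f} | OUT={b, c, d, e}
  B3: | IN={b, c, d, e} | OUT={b, c, e}
  B4: | IN={b, c, e} | OUT={b, c, e}
  B5: | IN={b, c, e} | OUT={b, c, d, e}
  B6: | IN={b, c, e} | OUT={}

Merge at B3: OUT[B3] = IN[B4] = {b, c, e}
Applying B3's transfer function to that OUT value gives IN[B3] (row B3 above).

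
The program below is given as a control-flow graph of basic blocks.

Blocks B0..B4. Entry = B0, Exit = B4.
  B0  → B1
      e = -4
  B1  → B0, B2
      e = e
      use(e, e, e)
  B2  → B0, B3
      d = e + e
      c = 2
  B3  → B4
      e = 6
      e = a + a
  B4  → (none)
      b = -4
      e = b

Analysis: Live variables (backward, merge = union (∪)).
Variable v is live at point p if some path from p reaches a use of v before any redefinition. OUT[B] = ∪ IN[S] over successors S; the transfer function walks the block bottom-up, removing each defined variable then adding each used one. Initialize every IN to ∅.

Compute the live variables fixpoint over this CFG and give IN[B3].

Answer: {a}

Derivation:
Fixpoint table:
  B0:   IN={a}   OUT={a, e}
  B1:   IN={a, e}   OUT={a, e}
  B2:   IN={a, e}   OUT={a}
  B3:   IN={a}   OUT={}
  B4:   IN={}   OUT={}

Merge at B3: OUT[B3] = IN[B4] = {}
Applying B3's transfer function to that OUT value gives IN[B3] (row B3 above).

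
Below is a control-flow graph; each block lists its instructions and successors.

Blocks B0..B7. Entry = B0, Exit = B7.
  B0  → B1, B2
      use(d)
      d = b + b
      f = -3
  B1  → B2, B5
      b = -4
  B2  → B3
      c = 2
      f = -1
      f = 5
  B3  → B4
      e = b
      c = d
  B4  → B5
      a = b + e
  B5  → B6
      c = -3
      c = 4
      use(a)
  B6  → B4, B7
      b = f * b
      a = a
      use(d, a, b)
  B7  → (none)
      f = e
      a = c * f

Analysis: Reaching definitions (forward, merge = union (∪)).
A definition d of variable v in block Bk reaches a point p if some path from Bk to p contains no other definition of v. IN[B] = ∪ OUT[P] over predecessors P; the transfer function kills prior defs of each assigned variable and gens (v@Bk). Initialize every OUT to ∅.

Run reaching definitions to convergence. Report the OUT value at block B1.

Answer: {b@B1, d@B0, f@B0}

Working:
Fixpoint table:
  B0:   IN={}   OUT={d@B0, f@B0}
  B1:   IN={d@B0, f@B0}   OUT={b@B1, d@B0, f@B0}
  B2:   IN={b@B1, d@B0, f@B0}   OUT={b@B1, c@B2, d@B0, f@B2}
  B3:   IN={b@B1, c@B2, d@B0, f@B2}   OUT={b@B1, c@B3, d@B0, e@B3, f@B2}
  B4:   IN={a@B6, b@B1, b@B6, c@B3, c@B5, d@B0, e@B3, f@B0, f@B2}   OUT={a@B4, b@B1, b@B6, c@B3, c@B5, d@B0, e@B3, f@B0, f@B2}
  B5:   IN={a@B4, b@B1, b@B6, c@B3, c@B5, d@B0, e@B3, f@B0, f@B2}   OUT={a@B4, b@B1, b@B6, c@B5, d@B0, e@B3, f@B0, f@B2}
  B6:   IN={a@B4, b@B1, b@B6, c@B5, d@B0, e@B3, f@B0, f@B2}   OUT={a@B6, b@B6, c@B5, d@B0, e@B3, f@B0, f@B2}
  B7:   IN={a@B6, b@B6, c@B5, d@B0, e@B3, f@B0, f@B2}   OUT={a@B7, b@B6, c@B5, d@B0, e@B3, f@B7}

Merge at B1: IN[B1] = OUT[B0] = {d@B0, f@B0}
Applying B1's transfer function to that IN value gives OUT[B1] (row B1 above).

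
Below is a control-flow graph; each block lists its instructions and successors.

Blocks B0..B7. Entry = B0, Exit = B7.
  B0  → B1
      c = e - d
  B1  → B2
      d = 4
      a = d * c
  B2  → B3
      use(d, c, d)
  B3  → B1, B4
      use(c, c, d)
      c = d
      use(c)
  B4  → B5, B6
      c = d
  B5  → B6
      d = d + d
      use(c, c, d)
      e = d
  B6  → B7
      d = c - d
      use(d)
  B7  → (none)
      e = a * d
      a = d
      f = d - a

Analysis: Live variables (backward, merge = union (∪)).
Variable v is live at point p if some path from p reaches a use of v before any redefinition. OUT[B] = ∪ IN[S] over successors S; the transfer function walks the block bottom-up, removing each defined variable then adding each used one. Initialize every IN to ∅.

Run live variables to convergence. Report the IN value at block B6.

Fixpoint table:
  B0: | IN={d, e} | OUT={c}
  B1: | IN={c} | OUT={a, c, d}
  B2: | IN={a, c, d} | OUT={a, c, d}
  B3: | IN={a, c, d} | OUT={a, c, d}
  B4: | IN={a, d} | OUT={a, c, d}
  B5: | IN={a, c, d} | OUT={a, c, d}
  B6: | IN={a, c, d} | OUT={a, d}
  B7: | IN={a, d} | OUT={}

Merge at B6: OUT[B6] = IN[B7] = {a, d}
Applying B6's transfer function to that OUT value gives IN[B6] (row B6 above).

Answer: {a, c, d}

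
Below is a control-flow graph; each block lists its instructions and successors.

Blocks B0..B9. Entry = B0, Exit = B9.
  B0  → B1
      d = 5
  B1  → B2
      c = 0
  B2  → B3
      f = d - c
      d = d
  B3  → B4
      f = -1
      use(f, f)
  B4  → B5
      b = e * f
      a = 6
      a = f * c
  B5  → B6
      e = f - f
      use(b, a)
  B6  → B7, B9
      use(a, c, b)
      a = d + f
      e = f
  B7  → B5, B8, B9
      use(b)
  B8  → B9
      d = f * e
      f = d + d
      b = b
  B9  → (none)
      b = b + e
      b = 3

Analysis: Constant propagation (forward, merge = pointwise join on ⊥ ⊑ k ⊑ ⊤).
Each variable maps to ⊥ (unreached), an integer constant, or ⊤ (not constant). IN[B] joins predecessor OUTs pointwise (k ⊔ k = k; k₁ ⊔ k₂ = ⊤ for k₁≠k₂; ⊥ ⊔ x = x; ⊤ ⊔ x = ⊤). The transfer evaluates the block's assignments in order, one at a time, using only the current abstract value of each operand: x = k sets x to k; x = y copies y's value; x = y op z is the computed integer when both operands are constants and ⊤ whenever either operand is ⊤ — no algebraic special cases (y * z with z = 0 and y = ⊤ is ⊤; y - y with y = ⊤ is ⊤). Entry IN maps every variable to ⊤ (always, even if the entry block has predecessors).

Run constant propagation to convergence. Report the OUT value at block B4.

Answer: {a: 0, b: ⊤, c: 0, d: 5, e: ⊤, f: -1}

Trace:
Fixpoint table:
  B0:   IN=(all ⊤)   OUT={d:5; rest ⊤}
  B1:   IN={d:5; rest ⊤}   OUT={c:0, d:5; rest ⊤}
  B2:   IN={c:0, d:5; rest ⊤}   OUT={c:0, d:5, f:5; rest ⊤}
  B3:   IN={c:0, d:5, f:5; rest ⊤}   OUT={c:0, d:5, f:-1; rest ⊤}
  B4:   IN={c:0, d:5, f:-1; rest ⊤}   OUT={a:0, c:0, d:5, f:-1; rest ⊤}
  B5:   IN={c:0, d:5, f:-1; rest ⊤}   OUT={c:0, d:5, e:0, f:-1; rest ⊤}
  B6:   IN={c:0, d:5, e:0, f:-1; rest ⊤}   OUT={a:4, c:0, d:5, e:-1, f:-1; rest ⊤}
  B7:   IN={a:4, c:0, d:5, e:-1, f:-1; rest ⊤}   OUT={a:4, c:0, d:5, e:-1, f:-1; rest ⊤}
  B8:   IN={a:4, c:0, d:5, e:-1, f:-1; rest ⊤}   OUT={a:4, c:0, d:1, e:-1, f:2; rest ⊤}
  B9:   IN={a:4, c:0, e:-1; rest ⊤}   OUT={a:4, b:3, c:0, e:-1; rest ⊤}

Merge at B4: IN[B4] = OUT[B3] = {a: ⊤, b: ⊤, c: 0, d: 5, e: ⊤, f: -1}
Applying B4's transfer function to that IN value gives OUT[B4] (row B4 above).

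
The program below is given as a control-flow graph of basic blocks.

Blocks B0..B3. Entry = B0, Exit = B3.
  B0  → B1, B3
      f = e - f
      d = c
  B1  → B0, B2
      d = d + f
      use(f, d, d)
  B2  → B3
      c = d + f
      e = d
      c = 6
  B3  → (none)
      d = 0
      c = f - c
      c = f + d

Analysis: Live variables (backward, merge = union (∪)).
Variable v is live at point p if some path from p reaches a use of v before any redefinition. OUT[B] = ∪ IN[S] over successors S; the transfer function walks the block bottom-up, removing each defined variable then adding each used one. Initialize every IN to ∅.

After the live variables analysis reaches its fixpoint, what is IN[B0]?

Answer: {c, e, f}

Working:
Fixpoint table:
  B0:  IN={c, e, f}  OUT={c, d, e, f}
  B1:  IN={c, d, e, f}  OUT={c, d, e, f}
  B2:  IN={d, f}  OUT={c, f}
  B3:  IN={c, f}  OUT={}

Merge at B0: OUT[B0] = IN[B1] ⊔ IN[B3] = {c, d, e, f}
Applying B0's transfer function to that OUT value gives IN[B0] (row B0 above).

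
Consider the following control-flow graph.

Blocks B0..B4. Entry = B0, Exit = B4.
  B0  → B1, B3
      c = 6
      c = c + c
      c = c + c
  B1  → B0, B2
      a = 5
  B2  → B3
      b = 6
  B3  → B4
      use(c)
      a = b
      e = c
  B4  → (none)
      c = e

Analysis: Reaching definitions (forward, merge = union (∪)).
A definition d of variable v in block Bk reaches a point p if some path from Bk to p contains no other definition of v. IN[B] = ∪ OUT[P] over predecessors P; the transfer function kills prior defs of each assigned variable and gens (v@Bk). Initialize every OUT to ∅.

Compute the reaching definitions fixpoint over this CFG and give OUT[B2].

Answer: {a@B1, b@B2, c@B0}

Derivation:
Per-block solution:
  B0:   IN={a@B1, c@B0}   OUT={a@B1, c@B0}
  B1:   IN={a@B1, c@B0}   OUT={a@B1, c@B0}
  B2:   IN={a@B1, c@B0}   OUT={a@B1, b@B2, c@B0}
  B3:   IN={a@B1, b@B2, c@B0}   OUT={a@B3, b@B2, c@B0, e@B3}
  B4:   IN={a@B3, b@B2, c@B0, e@B3}   OUT={a@B3, b@B2, c@B4, e@B3}

Merge at B2: IN[B2] = OUT[B1] = {a@B1, c@B0}
Applying B2's transfer function to that IN value gives OUT[B2] (row B2 above).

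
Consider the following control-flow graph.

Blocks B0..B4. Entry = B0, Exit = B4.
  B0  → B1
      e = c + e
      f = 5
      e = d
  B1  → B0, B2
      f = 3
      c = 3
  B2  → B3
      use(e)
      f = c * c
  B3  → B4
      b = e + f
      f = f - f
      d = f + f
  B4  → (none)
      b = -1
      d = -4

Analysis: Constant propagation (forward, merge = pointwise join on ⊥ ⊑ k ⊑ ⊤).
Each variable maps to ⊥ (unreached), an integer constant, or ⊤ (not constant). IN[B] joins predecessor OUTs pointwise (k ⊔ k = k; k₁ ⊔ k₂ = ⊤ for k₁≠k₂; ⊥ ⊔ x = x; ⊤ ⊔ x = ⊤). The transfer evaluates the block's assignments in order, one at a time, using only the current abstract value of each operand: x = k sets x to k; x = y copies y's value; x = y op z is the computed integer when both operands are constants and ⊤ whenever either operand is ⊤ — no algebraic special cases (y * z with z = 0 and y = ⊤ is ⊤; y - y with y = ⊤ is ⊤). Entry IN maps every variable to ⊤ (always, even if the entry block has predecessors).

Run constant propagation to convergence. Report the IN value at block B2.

Converged values:
  B0:   IN=(all ⊤)   OUT={f:5; rest ⊤}
  B1:   IN={f:5; rest ⊤}   OUT={c:3, f:3; rest ⊤}
  B2:   IN={c:3, f:3; rest ⊤}   OUT={c:3, f:9; rest ⊤}
  B3:   IN={c:3, f:9; rest ⊤}   OUT={c:3, d:0, f:0; rest ⊤}
  B4:   IN={c:3, d:0, f:0; rest ⊤}   OUT={b:-1, c:3, d:-4, f:0; rest ⊤}

Merge at B2: IN[B2] = OUT[B1] = {a: ⊤, b: ⊤, c: 3, d: ⊤, e: ⊤, f: 3}

Answer: {a: ⊤, b: ⊤, c: 3, d: ⊤, e: ⊤, f: 3}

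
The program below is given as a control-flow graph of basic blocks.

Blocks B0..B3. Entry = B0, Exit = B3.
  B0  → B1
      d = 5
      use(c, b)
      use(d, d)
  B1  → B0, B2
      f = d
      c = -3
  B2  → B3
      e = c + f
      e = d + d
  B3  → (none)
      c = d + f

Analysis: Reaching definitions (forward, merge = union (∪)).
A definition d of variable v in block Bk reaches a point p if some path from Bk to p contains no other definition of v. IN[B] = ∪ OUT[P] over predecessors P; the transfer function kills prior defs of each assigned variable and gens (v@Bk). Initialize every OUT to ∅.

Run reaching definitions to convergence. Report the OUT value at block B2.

Per-block solution:
  B0:  IN={c@B1, d@B0, f@B1}  OUT={c@B1, d@B0, f@B1}
  B1:  IN={c@B1, d@B0, f@B1}  OUT={c@B1, d@B0, f@B1}
  B2:  IN={c@B1, d@B0, f@B1}  OUT={c@B1, d@B0, e@B2, f@B1}
  B3:  IN={c@B1, d@B0, e@B2, f@B1}  OUT={c@B3, d@B0, e@B2, f@B1}

Merge at B2: IN[B2] = OUT[B1] = {c@B1, d@B0, f@B1}
Applying B2's transfer function to that IN value gives OUT[B2] (row B2 above).

Answer: {c@B1, d@B0, e@B2, f@B1}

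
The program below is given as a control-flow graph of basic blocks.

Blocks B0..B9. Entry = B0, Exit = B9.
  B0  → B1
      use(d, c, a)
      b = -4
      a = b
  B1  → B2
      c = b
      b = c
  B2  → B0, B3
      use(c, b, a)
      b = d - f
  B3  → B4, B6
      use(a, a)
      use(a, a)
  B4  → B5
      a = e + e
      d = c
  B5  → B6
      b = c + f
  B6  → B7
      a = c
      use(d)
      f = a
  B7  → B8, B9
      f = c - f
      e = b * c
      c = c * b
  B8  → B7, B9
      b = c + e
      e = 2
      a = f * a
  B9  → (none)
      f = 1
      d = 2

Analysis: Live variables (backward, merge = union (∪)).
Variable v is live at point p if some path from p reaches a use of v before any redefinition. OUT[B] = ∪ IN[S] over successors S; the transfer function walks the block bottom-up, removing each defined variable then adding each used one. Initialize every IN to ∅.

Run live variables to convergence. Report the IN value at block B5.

Per-block solution:
  B0: | IN={a, c, d, e, f} | OUT={a, b, d, e, f}
  B1: | IN={a, b, d, e, f} | OUT={a, b, c, d, e, f}
  B2: | IN={a, b, c, d, e, f} | OUT={a, b, c, d, e, f}
  B3: | IN={a, b, c, d, e, f} | OUT={b, c, d, e, f}
  B4: | IN={c, e, f} | OUT={c, d, f}
  B5: | IN={c, d, f} | OUT={b, c, d}
  B6: | IN={b, c, d} | OUT={a, b, c, f}
  B7: | IN={a, b, c, f} | OUT={a, c, e, f}
  B8: | IN={a, c, e, f} | OUT={a, b, c, f}
  B9: | IN={} | OUT={}

Merge at B5: OUT[B5] = IN[B6] = {b, c, d}
Applying B5's transfer function to that OUT value gives IN[B5] (row B5 above).

Answer: {c, d, f}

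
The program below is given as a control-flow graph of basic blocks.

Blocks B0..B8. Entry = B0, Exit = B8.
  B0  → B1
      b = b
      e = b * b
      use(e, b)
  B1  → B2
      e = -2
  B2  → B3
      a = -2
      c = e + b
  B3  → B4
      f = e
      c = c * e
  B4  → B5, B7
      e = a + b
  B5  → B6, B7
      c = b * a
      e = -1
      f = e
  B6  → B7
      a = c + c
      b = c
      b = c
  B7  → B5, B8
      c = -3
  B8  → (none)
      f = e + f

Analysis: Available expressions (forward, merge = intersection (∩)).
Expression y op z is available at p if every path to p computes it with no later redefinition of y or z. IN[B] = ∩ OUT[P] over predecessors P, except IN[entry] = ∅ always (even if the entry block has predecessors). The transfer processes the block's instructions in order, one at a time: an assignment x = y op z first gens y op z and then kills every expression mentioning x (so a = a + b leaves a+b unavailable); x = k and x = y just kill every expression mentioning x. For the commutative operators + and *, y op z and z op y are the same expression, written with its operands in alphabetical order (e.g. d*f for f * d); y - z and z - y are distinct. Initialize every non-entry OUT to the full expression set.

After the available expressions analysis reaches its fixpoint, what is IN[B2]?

Answer: {b*b}

Trace:
Fixpoint table:
  B0:  IN={}  OUT={b*b}
  B1:  IN={b*b}  OUT={b*b}
  B2:  IN={b*b}  OUT={b*b, b+e}
  B3:  IN={b*b, b+e}  OUT={b*b, b+e}
  B4:  IN={b*b, b+e}  OUT={a+b, b*b}
  B5:  IN={}  OUT={a*b}
  B6:  IN={a*b}  OUT={c+c}
  B7:  IN={}  OUT={}
  B8:  IN={}  OUT={}

Merge at B2: IN[B2] = OUT[B1] = {b*b}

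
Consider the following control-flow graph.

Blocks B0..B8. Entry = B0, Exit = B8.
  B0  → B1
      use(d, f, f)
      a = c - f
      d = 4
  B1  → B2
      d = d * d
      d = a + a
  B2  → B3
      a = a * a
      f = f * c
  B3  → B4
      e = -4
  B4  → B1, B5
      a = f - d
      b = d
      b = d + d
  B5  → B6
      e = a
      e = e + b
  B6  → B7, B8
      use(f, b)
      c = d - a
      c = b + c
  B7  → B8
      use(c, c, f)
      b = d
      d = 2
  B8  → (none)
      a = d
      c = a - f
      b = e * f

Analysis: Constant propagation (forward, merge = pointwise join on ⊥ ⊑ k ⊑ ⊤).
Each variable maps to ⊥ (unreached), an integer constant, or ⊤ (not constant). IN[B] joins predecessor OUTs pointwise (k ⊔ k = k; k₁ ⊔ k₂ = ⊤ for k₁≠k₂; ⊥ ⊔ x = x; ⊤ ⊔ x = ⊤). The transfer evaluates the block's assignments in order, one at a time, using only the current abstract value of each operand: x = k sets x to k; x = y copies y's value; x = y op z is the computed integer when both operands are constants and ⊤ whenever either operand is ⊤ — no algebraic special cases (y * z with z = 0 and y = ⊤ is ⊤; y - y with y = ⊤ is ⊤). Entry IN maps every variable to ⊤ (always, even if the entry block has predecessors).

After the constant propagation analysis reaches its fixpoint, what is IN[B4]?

Fixpoint table:
  B0:   IN=(all ⊤)   OUT={d:4; rest ⊤}
  B1:   IN=(all ⊤)   OUT=(all ⊤)
  B2:   IN=(all ⊤)   OUT=(all ⊤)
  B3:   IN=(all ⊤)   OUT={e:-4; rest ⊤}
  B4:   IN={e:-4; rest ⊤}   OUT={e:-4; rest ⊤}
  B5:   IN={e:-4; rest ⊤}   OUT=(all ⊤)
  B6:   IN=(all ⊤)   OUT=(all ⊤)
  B7:   IN=(all ⊤)   OUT={d:2; rest ⊤}
  B8:   IN=(all ⊤)   OUT=(all ⊤)

Merge at B4: IN[B4] = OUT[B3] = {a: ⊤, b: ⊤, c: ⊤, d: ⊤, e: -4, f: ⊤}

Answer: {a: ⊤, b: ⊤, c: ⊤, d: ⊤, e: -4, f: ⊤}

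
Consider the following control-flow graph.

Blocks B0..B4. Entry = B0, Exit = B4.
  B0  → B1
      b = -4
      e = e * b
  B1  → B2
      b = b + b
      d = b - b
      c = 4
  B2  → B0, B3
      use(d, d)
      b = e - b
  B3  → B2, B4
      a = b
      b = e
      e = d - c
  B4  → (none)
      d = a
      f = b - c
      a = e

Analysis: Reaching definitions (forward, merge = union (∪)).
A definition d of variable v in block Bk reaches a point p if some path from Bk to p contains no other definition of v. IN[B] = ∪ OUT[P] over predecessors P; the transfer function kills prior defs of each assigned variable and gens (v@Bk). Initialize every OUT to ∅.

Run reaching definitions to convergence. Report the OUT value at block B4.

Answer: {a@B4, b@B3, c@B1, d@B4, e@B3, f@B4}

Trace:
Fixpoint table:
  B0: | IN={a@B3, b@B2, c@B1, d@B1, e@B0, e@B3} | OUT={a@B3, b@B0, c@B1, d@B1, e@B0}
  B1: | IN={a@B3, b@B0, c@B1, d@B1, e@B0} | OUT={a@B3, b@B1, c@B1, d@B1, e@B0}
  B2: | IN={a@B3, b@B1, b@B3, c@B1, d@B1, e@B0, e@B3} | OUT={a@B3, b@B2, c@B1, d@B1, e@B0, e@B3}
  B3: | IN={a@B3, b@B2, c@B1, d@B1, e@B0, e@B3} | OUT={a@B3, b@B3, c@B1, d@B1, e@B3}
  B4: | IN={a@B3, b@B3, c@B1, d@B1, e@B3} | OUT={a@B4, b@B3, c@B1, d@B4, e@B3, f@B4}

Merge at B4: IN[B4] = OUT[B3] = {a@B3, b@B3, c@B1, d@B1, e@B3}
Applying B4's transfer function to that IN value gives OUT[B4] (row B4 above).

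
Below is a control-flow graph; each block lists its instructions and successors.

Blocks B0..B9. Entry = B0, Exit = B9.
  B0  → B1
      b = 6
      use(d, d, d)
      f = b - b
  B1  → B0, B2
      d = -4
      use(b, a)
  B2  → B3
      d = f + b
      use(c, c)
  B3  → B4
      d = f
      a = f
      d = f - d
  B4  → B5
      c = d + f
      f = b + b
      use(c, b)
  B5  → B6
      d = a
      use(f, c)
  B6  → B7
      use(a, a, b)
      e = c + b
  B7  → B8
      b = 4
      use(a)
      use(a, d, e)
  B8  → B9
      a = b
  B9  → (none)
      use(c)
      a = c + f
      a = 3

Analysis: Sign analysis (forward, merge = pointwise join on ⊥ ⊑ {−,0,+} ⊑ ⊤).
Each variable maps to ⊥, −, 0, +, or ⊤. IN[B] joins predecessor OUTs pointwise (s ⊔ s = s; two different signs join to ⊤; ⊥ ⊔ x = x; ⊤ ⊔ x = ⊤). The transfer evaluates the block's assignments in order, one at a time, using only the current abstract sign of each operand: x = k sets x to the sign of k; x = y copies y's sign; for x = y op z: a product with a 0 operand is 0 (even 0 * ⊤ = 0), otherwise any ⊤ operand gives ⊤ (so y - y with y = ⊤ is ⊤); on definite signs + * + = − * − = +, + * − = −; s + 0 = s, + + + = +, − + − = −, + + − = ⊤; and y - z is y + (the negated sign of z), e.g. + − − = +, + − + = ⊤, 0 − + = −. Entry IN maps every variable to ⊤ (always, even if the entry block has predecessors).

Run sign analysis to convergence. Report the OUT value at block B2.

Answer: {a: ⊤, b: +, c: ⊤, d: ⊤, e: ⊤, f: ⊤}

Working:
Per-block solution:
  B0:  IN=(all ⊤)  OUT={b:+; rest ⊤}
  B1:  IN={b:+; rest ⊤}  OUT={b:+, d:-; rest ⊤}
  B2:  IN={b:+, d:-; rest ⊤}  OUT={b:+; rest ⊤}
  B3:  IN={b:+; rest ⊤}  OUT={b:+; rest ⊤}
  B4:  IN={b:+; rest ⊤}  OUT={b:+, f:+; rest ⊤}
  B5:  IN={b:+, f:+; rest ⊤}  OUT={b:+, f:+; rest ⊤}
  B6:  IN={b:+, f:+; rest ⊤}  OUT={b:+, f:+; rest ⊤}
  B7:  IN={b:+, f:+; rest ⊤}  OUT={b:+, f:+; rest ⊤}
  B8:  IN={b:+, f:+; rest ⊤}  OUT={a:+, b:+, f:+; rest ⊤}
  B9:  IN={a:+, b:+, f:+; rest ⊤}  OUT={a:+, b:+, f:+; rest ⊤}

Merge at B2: IN[B2] = OUT[B1] = {a: ⊤, b: +, c: ⊤, d: -, e: ⊤, f: ⊤}
Applying B2's transfer function to that IN value gives OUT[B2] (row B2 above).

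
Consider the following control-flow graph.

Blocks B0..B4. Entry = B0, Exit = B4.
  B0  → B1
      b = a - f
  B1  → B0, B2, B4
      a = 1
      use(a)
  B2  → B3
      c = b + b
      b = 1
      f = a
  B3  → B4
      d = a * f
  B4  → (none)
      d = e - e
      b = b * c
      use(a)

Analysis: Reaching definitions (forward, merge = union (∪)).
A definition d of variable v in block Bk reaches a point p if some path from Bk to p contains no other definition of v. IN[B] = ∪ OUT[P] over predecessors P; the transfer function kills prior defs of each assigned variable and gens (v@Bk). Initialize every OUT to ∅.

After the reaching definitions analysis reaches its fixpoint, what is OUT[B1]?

Answer: {a@B1, b@B0}

Derivation:
Converged values:
  B0:  IN={a@B1, b@B0}  OUT={a@B1, b@B0}
  B1:  IN={a@B1, b@B0}  OUT={a@B1, b@B0}
  B2:  IN={a@B1, b@B0}  OUT={a@B1, b@B2, c@B2, f@B2}
  B3:  IN={a@B1, b@B2, c@B2, f@B2}  OUT={a@B1, b@B2, c@B2, d@B3, f@B2}
  B4:  IN={a@B1, b@B0, b@B2, c@B2, d@B3, f@B2}  OUT={a@B1, b@B4, c@B2, d@B4, f@B2}

Merge at B1: IN[B1] = OUT[B0] = {a@B1, b@B0}
Applying B1's transfer function to that IN value gives OUT[B1] (row B1 above).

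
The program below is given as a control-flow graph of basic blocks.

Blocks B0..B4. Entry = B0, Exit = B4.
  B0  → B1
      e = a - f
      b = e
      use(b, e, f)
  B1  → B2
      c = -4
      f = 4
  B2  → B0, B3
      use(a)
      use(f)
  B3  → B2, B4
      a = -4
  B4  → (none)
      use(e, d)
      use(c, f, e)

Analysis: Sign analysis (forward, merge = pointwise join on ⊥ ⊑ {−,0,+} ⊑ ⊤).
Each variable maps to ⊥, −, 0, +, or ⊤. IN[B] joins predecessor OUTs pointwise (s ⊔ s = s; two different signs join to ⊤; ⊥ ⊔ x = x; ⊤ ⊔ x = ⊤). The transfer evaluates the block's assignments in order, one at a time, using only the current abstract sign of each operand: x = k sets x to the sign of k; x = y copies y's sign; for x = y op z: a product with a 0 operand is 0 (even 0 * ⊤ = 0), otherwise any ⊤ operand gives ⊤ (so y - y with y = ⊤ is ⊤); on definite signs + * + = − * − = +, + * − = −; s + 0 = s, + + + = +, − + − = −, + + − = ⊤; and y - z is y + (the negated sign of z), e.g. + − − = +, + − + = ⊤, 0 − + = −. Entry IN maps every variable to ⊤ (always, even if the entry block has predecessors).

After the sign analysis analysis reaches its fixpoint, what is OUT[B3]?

Answer: {a: -, b: ⊤, c: -, d: ⊤, e: ⊤, f: +}

Working:
Per-block solution:
  B0:  IN=(all ⊤)  OUT=(all ⊤)
  B1:  IN=(all ⊤)  OUT={c:-, f:+; rest ⊤}
  B2:  IN={c:-, f:+; rest ⊤}  OUT={c:-, f:+; rest ⊤}
  B3:  IN={c:-, f:+; rest ⊤}  OUT={a:-, c:-, f:+; rest ⊤}
  B4:  IN={a:-, c:-, f:+; rest ⊤}  OUT={a:-, c:-, f:+; rest ⊤}

Merge at B3: IN[B3] = OUT[B2] = {a: ⊤, b: ⊤, c: -, d: ⊤, e: ⊤, f: +}
Applying B3's transfer function to that IN value gives OUT[B3] (row B3 above).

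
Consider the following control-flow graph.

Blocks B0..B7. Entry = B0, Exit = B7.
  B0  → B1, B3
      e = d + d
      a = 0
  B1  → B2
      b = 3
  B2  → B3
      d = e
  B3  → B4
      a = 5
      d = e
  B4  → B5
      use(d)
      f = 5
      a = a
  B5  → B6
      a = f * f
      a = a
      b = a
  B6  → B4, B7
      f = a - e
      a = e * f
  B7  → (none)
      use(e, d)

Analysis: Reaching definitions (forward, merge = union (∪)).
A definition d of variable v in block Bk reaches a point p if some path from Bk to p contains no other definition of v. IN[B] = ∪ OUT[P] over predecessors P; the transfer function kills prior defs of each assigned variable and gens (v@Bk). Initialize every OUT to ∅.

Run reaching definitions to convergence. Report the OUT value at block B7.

Fixpoint table:
  B0: | IN={} | OUT={a@B0, e@B0}
  B1: | IN={a@B0, e@B0} | OUT={a@B0, b@B1, e@B0}
  B2: | IN={a@B0, b@B1, e@B0} | OUT={a@B0, b@B1, d@B2, e@B0}
  B3: | IN={a@B0, b@B1, d@B2, e@B0} | OUT={a@B3, b@B1, d@B3, e@B0}
  B4: | IN={a@B3, a@B6, b@B1, b@B5, d@B3, e@B0, f@B6} | OUT={a@B4, b@B1, b@B5, d@B3, e@B0, f@B4}
  B5: | IN={a@B4, b@B1, b@B5, d@B3, e@B0, f@B4} | OUT={a@B5, b@B5, d@B3, e@B0, f@B4}
  B6: | IN={a@B5, b@B5, d@B3, e@B0, f@B4} | OUT={a@B6, b@B5, d@B3, e@B0, f@B6}
  B7: | IN={a@B6, b@B5, d@B3, e@B0, f@B6} | OUT={a@B6, b@B5, d@B3, e@B0, f@B6}

Merge at B7: IN[B7] = OUT[B6] = {a@B6, b@B5, d@B3, e@B0, f@B6}
Applying B7's transfer function to that IN value gives OUT[B7] (row B7 above).

Answer: {a@B6, b@B5, d@B3, e@B0, f@B6}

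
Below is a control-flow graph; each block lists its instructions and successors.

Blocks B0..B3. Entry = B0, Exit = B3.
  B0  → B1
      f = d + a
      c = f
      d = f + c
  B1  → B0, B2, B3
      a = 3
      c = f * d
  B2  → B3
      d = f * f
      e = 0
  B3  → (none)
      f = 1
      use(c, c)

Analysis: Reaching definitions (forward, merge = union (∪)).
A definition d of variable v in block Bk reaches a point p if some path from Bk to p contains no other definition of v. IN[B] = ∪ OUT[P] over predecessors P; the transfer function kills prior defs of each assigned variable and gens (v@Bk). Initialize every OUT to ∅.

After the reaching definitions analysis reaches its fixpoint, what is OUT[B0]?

Per-block solution:
  B0:   IN={a@B1, c@B1, d@B0, f@B0}   OUT={a@B1, c@B0, d@B0, f@B0}
  B1:   IN={a@B1, c@B0, d@B0, f@B0}   OUT={a@B1, c@B1, d@B0, f@B0}
  B2:   IN={a@B1, c@B1, d@B0, f@B0}   OUT={a@B1, c@B1, d@B2, e@B2, f@B0}
  B3:   IN={a@B1, c@B1, d@B0, d@B2, e@B2, f@B0}   OUT={a@B1, c@B1, d@B0, d@B2, e@B2, f@B3}

Merge at B0 (entry node, so the boundary value {} is joined with the incoming edge(s)): IN[B0] = {} ⊔ OUT[B1] = {a@B1, c@B1, d@B0, f@B0}
Applying B0's transfer function to that IN value gives OUT[B0] (row B0 above).

Answer: {a@B1, c@B0, d@B0, f@B0}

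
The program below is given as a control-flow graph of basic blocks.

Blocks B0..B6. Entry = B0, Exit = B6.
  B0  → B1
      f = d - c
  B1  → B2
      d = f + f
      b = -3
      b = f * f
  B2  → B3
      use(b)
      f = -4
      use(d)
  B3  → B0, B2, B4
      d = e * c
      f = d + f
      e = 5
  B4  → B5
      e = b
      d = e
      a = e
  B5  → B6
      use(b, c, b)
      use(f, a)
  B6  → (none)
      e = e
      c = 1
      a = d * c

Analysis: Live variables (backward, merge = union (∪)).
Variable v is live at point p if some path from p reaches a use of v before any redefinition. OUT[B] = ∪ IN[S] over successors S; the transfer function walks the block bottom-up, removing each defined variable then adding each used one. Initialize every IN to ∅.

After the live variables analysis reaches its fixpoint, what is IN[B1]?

Answer: {c, e, f}

Working:
Fixpoint table:
  B0:   IN={c, d, e}   OUT={c, e, f}
  B1:   IN={c, e, f}   OUT={b, c, d, e}
  B2:   IN={b, c, d, e}   OUT={b, c, e, f}
  B3:   IN={b, c, e, f}   OUT={b, c, d, e, f}
  B4:   IN={b, c, f}   OUT={a, b, c, d, e, f}
  B5:   IN={a, b, c, d, e, f}   OUT={d, e}
  B6:   IN={d, e}   OUT={}

Merge at B1: OUT[B1] = IN[B2] = {b, c, d, e}
Applying B1's transfer function to that OUT value gives IN[B1] (row B1 above).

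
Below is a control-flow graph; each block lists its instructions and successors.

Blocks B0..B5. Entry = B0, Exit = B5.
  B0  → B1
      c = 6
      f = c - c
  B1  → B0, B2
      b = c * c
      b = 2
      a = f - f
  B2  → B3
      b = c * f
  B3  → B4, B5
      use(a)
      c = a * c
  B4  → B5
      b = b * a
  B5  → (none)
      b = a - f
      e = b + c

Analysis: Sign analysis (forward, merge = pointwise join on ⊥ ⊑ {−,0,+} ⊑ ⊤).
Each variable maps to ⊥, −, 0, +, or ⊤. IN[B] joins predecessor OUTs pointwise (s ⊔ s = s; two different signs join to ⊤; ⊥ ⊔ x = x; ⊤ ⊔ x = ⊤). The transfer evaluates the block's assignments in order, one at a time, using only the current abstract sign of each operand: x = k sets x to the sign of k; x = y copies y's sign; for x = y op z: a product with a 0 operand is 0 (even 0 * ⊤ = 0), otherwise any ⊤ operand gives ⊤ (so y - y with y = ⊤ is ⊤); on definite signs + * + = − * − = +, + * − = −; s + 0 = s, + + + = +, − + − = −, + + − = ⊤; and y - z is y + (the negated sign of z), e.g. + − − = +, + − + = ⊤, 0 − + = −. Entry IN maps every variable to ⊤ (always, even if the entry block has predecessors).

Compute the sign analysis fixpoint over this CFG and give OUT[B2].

Answer: {a: ⊤, b: ⊤, c: +, d: ⊤, e: ⊤, f: ⊤}

Trace:
Per-block solution:
  B0:  IN=(all ⊤)  OUT={c:+; rest ⊤}
  B1:  IN={c:+; rest ⊤}  OUT={b:+, c:+; rest ⊤}
  B2:  IN={b:+, c:+; rest ⊤}  OUT={c:+; rest ⊤}
  B3:  IN={c:+; rest ⊤}  OUT=(all ⊤)
  B4:  IN=(all ⊤)  OUT=(all ⊤)
  B5:  IN=(all ⊤)  OUT=(all ⊤)

Merge at B2: IN[B2] = OUT[B1] = {a: ⊤, b: +, c: +, d: ⊤, e: ⊤, f: ⊤}
Applying B2's transfer function to that IN value gives OUT[B2] (row B2 above).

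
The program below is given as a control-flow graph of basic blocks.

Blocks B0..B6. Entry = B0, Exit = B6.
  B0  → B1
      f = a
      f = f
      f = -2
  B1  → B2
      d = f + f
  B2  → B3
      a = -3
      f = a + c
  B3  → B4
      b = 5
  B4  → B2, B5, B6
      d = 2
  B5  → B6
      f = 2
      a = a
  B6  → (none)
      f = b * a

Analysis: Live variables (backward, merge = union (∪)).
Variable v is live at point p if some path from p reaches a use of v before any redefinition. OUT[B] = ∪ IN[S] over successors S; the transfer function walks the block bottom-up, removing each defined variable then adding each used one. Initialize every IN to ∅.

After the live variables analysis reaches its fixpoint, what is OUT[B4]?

Per-block solution:
  B0:  IN={a, c}  OUT={c, f}
  B1:  IN={c, f}  OUT={c}
  B2:  IN={c}  OUT={a, c}
  B3:  IN={a, c}  OUT={a, b, c}
  B4:  IN={a, b, c}  OUT={a, b, c}
  B5:  IN={a, b}  OUT={a, b}
  B6:  IN={a, b}  OUT={}

Merge at B4: OUT[B4] = IN[B2] ⊔ IN[B5] ⊔ IN[B6] = {a, b, c}

Answer: {a, b, c}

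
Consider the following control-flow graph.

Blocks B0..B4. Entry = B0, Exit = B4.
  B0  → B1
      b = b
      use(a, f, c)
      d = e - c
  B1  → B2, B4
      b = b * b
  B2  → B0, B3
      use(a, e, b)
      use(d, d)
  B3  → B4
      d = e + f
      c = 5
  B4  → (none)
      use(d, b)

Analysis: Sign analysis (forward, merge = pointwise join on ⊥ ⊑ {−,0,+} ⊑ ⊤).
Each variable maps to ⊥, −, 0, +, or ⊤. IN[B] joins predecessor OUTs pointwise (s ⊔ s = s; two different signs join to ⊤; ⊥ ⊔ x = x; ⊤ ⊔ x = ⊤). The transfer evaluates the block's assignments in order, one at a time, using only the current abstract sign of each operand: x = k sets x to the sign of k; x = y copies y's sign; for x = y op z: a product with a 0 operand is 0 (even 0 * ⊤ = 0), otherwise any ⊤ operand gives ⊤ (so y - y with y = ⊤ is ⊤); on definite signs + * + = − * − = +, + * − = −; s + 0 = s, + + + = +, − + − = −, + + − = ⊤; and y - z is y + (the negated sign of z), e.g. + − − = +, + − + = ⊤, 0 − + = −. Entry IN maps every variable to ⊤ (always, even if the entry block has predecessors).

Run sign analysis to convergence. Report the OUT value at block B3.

Answer: {a: ⊤, b: ⊤, c: +, d: ⊤, e: ⊤, f: ⊤}

Working:
Per-block solution:
  B0:   IN=(all ⊤)   OUT=(all ⊤)
  B1:   IN=(all ⊤)   OUT=(all ⊤)
  B2:   IN=(all ⊤)   OUT=(all ⊤)
  B3:   IN=(all ⊤)   OUT={c:+; rest ⊤}
  B4:   IN=(all ⊤)   OUT=(all ⊤)

Merge at B3: IN[B3] = OUT[B2] = {a: ⊤, b: ⊤, c: ⊤, d: ⊤, e: ⊤, f: ⊤}
Applying B3's transfer function to that IN value gives OUT[B3] (row B3 above).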